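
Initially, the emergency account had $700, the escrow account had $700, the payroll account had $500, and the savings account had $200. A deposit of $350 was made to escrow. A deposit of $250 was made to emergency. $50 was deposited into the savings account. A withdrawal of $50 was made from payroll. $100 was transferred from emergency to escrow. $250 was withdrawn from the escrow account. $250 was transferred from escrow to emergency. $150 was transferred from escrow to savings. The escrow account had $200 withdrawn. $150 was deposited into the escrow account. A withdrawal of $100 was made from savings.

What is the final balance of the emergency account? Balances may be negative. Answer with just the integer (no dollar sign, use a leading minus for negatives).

Tracking account balances step by step:
Start: emergency=700, escrow=700, payroll=500, savings=200
Event 1 (deposit 350 to escrow): escrow: 700 + 350 = 1050. Balances: emergency=700, escrow=1050, payroll=500, savings=200
Event 2 (deposit 250 to emergency): emergency: 700 + 250 = 950. Balances: emergency=950, escrow=1050, payroll=500, savings=200
Event 3 (deposit 50 to savings): savings: 200 + 50 = 250. Balances: emergency=950, escrow=1050, payroll=500, savings=250
Event 4 (withdraw 50 from payroll): payroll: 500 - 50 = 450. Balances: emergency=950, escrow=1050, payroll=450, savings=250
Event 5 (transfer 100 emergency -> escrow): emergency: 950 - 100 = 850, escrow: 1050 + 100 = 1150. Balances: emergency=850, escrow=1150, payroll=450, savings=250
Event 6 (withdraw 250 from escrow): escrow: 1150 - 250 = 900. Balances: emergency=850, escrow=900, payroll=450, savings=250
Event 7 (transfer 250 escrow -> emergency): escrow: 900 - 250 = 650, emergency: 850 + 250 = 1100. Balances: emergency=1100, escrow=650, payroll=450, savings=250
Event 8 (transfer 150 escrow -> savings): escrow: 650 - 150 = 500, savings: 250 + 150 = 400. Balances: emergency=1100, escrow=500, payroll=450, savings=400
Event 9 (withdraw 200 from escrow): escrow: 500 - 200 = 300. Balances: emergency=1100, escrow=300, payroll=450, savings=400
Event 10 (deposit 150 to escrow): escrow: 300 + 150 = 450. Balances: emergency=1100, escrow=450, payroll=450, savings=400
Event 11 (withdraw 100 from savings): savings: 400 - 100 = 300. Balances: emergency=1100, escrow=450, payroll=450, savings=300

Final balance of emergency: 1100

Answer: 1100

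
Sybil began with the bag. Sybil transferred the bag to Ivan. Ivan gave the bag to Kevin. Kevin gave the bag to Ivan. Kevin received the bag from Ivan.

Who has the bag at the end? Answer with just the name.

Answer: Kevin

Derivation:
Tracking the bag through each event:
Start: Sybil has the bag.
After event 1: Ivan has the bag.
After event 2: Kevin has the bag.
After event 3: Ivan has the bag.
After event 4: Kevin has the bag.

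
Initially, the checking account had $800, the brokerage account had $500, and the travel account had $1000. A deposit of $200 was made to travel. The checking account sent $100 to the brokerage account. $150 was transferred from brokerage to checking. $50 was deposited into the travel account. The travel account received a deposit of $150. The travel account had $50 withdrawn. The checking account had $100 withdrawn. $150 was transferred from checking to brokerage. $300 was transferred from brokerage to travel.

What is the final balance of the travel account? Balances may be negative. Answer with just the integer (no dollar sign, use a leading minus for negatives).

Answer: 1650

Derivation:
Tracking account balances step by step:
Start: checking=800, brokerage=500, travel=1000
Event 1 (deposit 200 to travel): travel: 1000 + 200 = 1200. Balances: checking=800, brokerage=500, travel=1200
Event 2 (transfer 100 checking -> brokerage): checking: 800 - 100 = 700, brokerage: 500 + 100 = 600. Balances: checking=700, brokerage=600, travel=1200
Event 3 (transfer 150 brokerage -> checking): brokerage: 600 - 150 = 450, checking: 700 + 150 = 850. Balances: checking=850, brokerage=450, travel=1200
Event 4 (deposit 50 to travel): travel: 1200 + 50 = 1250. Balances: checking=850, brokerage=450, travel=1250
Event 5 (deposit 150 to travel): travel: 1250 + 150 = 1400. Balances: checking=850, brokerage=450, travel=1400
Event 6 (withdraw 50 from travel): travel: 1400 - 50 = 1350. Balances: checking=850, brokerage=450, travel=1350
Event 7 (withdraw 100 from checking): checking: 850 - 100 = 750. Balances: checking=750, brokerage=450, travel=1350
Event 8 (transfer 150 checking -> brokerage): checking: 750 - 150 = 600, brokerage: 450 + 150 = 600. Balances: checking=600, brokerage=600, travel=1350
Event 9 (transfer 300 brokerage -> travel): brokerage: 600 - 300 = 300, travel: 1350 + 300 = 1650. Balances: checking=600, brokerage=300, travel=1650

Final balance of travel: 1650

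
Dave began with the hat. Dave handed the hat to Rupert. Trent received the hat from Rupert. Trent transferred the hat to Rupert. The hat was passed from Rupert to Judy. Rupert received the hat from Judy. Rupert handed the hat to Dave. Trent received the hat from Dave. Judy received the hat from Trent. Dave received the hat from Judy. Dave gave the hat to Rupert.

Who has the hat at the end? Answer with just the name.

Answer: Rupert

Derivation:
Tracking the hat through each event:
Start: Dave has the hat.
After event 1: Rupert has the hat.
After event 2: Trent has the hat.
After event 3: Rupert has the hat.
After event 4: Judy has the hat.
After event 5: Rupert has the hat.
After event 6: Dave has the hat.
After event 7: Trent has the hat.
After event 8: Judy has the hat.
After event 9: Dave has the hat.
After event 10: Rupert has the hat.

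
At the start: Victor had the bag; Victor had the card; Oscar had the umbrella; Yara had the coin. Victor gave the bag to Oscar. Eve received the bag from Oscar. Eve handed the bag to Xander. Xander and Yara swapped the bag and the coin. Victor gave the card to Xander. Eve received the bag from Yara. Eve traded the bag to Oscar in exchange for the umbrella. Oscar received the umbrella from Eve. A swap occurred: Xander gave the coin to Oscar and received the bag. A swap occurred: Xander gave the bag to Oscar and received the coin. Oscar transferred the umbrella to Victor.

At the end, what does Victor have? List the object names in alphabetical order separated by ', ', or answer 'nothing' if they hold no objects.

Answer: umbrella

Derivation:
Tracking all object holders:
Start: bag:Victor, card:Victor, umbrella:Oscar, coin:Yara
Event 1 (give bag: Victor -> Oscar). State: bag:Oscar, card:Victor, umbrella:Oscar, coin:Yara
Event 2 (give bag: Oscar -> Eve). State: bag:Eve, card:Victor, umbrella:Oscar, coin:Yara
Event 3 (give bag: Eve -> Xander). State: bag:Xander, card:Victor, umbrella:Oscar, coin:Yara
Event 4 (swap bag<->coin: now bag:Yara, coin:Xander). State: bag:Yara, card:Victor, umbrella:Oscar, coin:Xander
Event 5 (give card: Victor -> Xander). State: bag:Yara, card:Xander, umbrella:Oscar, coin:Xander
Event 6 (give bag: Yara -> Eve). State: bag:Eve, card:Xander, umbrella:Oscar, coin:Xander
Event 7 (swap bag<->umbrella: now bag:Oscar, umbrella:Eve). State: bag:Oscar, card:Xander, umbrella:Eve, coin:Xander
Event 8 (give umbrella: Eve -> Oscar). State: bag:Oscar, card:Xander, umbrella:Oscar, coin:Xander
Event 9 (swap coin<->bag: now coin:Oscar, bag:Xander). State: bag:Xander, card:Xander, umbrella:Oscar, coin:Oscar
Event 10 (swap bag<->coin: now bag:Oscar, coin:Xander). State: bag:Oscar, card:Xander, umbrella:Oscar, coin:Xander
Event 11 (give umbrella: Oscar -> Victor). State: bag:Oscar, card:Xander, umbrella:Victor, coin:Xander

Final state: bag:Oscar, card:Xander, umbrella:Victor, coin:Xander
Victor holds: umbrella.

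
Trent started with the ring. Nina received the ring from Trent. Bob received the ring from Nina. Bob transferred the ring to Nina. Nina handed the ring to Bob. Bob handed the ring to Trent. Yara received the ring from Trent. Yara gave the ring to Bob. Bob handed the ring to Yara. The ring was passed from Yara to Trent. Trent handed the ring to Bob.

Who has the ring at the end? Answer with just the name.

Answer: Bob

Derivation:
Tracking the ring through each event:
Start: Trent has the ring.
After event 1: Nina has the ring.
After event 2: Bob has the ring.
After event 3: Nina has the ring.
After event 4: Bob has the ring.
After event 5: Trent has the ring.
After event 6: Yara has the ring.
After event 7: Bob has the ring.
After event 8: Yara has the ring.
After event 9: Trent has the ring.
After event 10: Bob has the ring.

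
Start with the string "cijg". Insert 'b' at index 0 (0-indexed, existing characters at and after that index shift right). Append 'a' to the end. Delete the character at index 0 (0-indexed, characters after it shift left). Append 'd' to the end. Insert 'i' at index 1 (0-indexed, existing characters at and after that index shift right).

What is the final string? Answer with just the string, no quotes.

Applying each edit step by step:
Start: "cijg"
Op 1 (insert 'b' at idx 0): "cijg" -> "bcijg"
Op 2 (append 'a'): "bcijg" -> "bcijga"
Op 3 (delete idx 0 = 'b'): "bcijga" -> "cijga"
Op 4 (append 'd'): "cijga" -> "cijgad"
Op 5 (insert 'i' at idx 1): "cijgad" -> "ciijgad"

Answer: ciijgad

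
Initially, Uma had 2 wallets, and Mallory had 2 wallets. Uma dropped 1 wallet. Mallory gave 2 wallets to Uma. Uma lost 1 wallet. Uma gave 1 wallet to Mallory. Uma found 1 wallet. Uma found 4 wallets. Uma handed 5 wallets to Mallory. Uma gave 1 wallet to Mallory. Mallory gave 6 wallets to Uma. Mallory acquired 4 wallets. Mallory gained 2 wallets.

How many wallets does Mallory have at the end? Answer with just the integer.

Answer: 7

Derivation:
Tracking counts step by step:
Start: Uma=2, Mallory=2
Event 1 (Uma -1): Uma: 2 -> 1. State: Uma=1, Mallory=2
Event 2 (Mallory -> Uma, 2): Mallory: 2 -> 0, Uma: 1 -> 3. State: Uma=3, Mallory=0
Event 3 (Uma -1): Uma: 3 -> 2. State: Uma=2, Mallory=0
Event 4 (Uma -> Mallory, 1): Uma: 2 -> 1, Mallory: 0 -> 1. State: Uma=1, Mallory=1
Event 5 (Uma +1): Uma: 1 -> 2. State: Uma=2, Mallory=1
Event 6 (Uma +4): Uma: 2 -> 6. State: Uma=6, Mallory=1
Event 7 (Uma -> Mallory, 5): Uma: 6 -> 1, Mallory: 1 -> 6. State: Uma=1, Mallory=6
Event 8 (Uma -> Mallory, 1): Uma: 1 -> 0, Mallory: 6 -> 7. State: Uma=0, Mallory=7
Event 9 (Mallory -> Uma, 6): Mallory: 7 -> 1, Uma: 0 -> 6. State: Uma=6, Mallory=1
Event 10 (Mallory +4): Mallory: 1 -> 5. State: Uma=6, Mallory=5
Event 11 (Mallory +2): Mallory: 5 -> 7. State: Uma=6, Mallory=7

Mallory's final count: 7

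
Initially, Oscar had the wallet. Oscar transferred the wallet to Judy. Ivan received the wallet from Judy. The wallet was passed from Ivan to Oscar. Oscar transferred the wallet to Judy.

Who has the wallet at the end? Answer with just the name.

Tracking the wallet through each event:
Start: Oscar has the wallet.
After event 1: Judy has the wallet.
After event 2: Ivan has the wallet.
After event 3: Oscar has the wallet.
After event 4: Judy has the wallet.

Answer: Judy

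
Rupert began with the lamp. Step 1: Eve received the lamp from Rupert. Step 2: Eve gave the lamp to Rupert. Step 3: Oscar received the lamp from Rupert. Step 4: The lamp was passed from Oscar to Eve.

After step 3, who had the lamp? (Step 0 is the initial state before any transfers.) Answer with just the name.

Answer: Oscar

Derivation:
Tracking the lamp holder through step 3:
After step 0 (start): Rupert
After step 1: Eve
After step 2: Rupert
After step 3: Oscar

At step 3, the holder is Oscar.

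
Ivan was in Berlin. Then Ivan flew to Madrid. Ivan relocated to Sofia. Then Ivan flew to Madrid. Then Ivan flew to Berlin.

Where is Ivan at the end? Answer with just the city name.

Answer: Berlin

Derivation:
Tracking Ivan's location:
Start: Ivan is in Berlin.
After move 1: Berlin -> Madrid. Ivan is in Madrid.
After move 2: Madrid -> Sofia. Ivan is in Sofia.
After move 3: Sofia -> Madrid. Ivan is in Madrid.
After move 4: Madrid -> Berlin. Ivan is in Berlin.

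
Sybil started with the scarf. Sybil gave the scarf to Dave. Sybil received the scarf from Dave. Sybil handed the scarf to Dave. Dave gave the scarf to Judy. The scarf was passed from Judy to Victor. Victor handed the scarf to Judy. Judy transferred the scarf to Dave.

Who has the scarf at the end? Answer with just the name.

Tracking the scarf through each event:
Start: Sybil has the scarf.
After event 1: Dave has the scarf.
After event 2: Sybil has the scarf.
After event 3: Dave has the scarf.
After event 4: Judy has the scarf.
After event 5: Victor has the scarf.
After event 6: Judy has the scarf.
After event 7: Dave has the scarf.

Answer: Dave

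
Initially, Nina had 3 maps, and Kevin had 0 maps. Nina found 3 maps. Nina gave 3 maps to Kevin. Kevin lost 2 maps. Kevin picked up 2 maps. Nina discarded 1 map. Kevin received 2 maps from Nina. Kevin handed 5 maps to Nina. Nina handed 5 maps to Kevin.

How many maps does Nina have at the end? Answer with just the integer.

Tracking counts step by step:
Start: Nina=3, Kevin=0
Event 1 (Nina +3): Nina: 3 -> 6. State: Nina=6, Kevin=0
Event 2 (Nina -> Kevin, 3): Nina: 6 -> 3, Kevin: 0 -> 3. State: Nina=3, Kevin=3
Event 3 (Kevin -2): Kevin: 3 -> 1. State: Nina=3, Kevin=1
Event 4 (Kevin +2): Kevin: 1 -> 3. State: Nina=3, Kevin=3
Event 5 (Nina -1): Nina: 3 -> 2. State: Nina=2, Kevin=3
Event 6 (Nina -> Kevin, 2): Nina: 2 -> 0, Kevin: 3 -> 5. State: Nina=0, Kevin=5
Event 7 (Kevin -> Nina, 5): Kevin: 5 -> 0, Nina: 0 -> 5. State: Nina=5, Kevin=0
Event 8 (Nina -> Kevin, 5): Nina: 5 -> 0, Kevin: 0 -> 5. State: Nina=0, Kevin=5

Nina's final count: 0

Answer: 0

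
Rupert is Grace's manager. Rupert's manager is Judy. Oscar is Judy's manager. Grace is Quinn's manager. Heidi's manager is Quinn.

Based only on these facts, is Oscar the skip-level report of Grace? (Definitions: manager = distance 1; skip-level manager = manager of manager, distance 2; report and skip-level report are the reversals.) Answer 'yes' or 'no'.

Answer: no

Derivation:
Reconstructing the manager chain from the given facts:
  Oscar -> Judy -> Rupert -> Grace -> Quinn -> Heidi
(each arrow means 'manager of the next')
Positions in the chain (0 = top):
  position of Oscar: 0
  position of Judy: 1
  position of Rupert: 2
  position of Grace: 3
  position of Quinn: 4
  position of Heidi: 5

Oscar is at position 0, Grace is at position 3; signed distance (j - i) = 3.
'skip-level report' requires j - i = -2. Actual distance is 3, so the relation does NOT hold.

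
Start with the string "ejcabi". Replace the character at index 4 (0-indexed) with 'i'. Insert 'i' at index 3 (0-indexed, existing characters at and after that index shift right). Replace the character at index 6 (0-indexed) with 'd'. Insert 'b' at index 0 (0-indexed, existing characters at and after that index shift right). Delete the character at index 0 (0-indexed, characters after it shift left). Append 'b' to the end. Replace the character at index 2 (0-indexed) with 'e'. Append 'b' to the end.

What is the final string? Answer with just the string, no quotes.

Answer: ejeiaidbb

Derivation:
Applying each edit step by step:
Start: "ejcabi"
Op 1 (replace idx 4: 'b' -> 'i'): "ejcabi" -> "ejcaii"
Op 2 (insert 'i' at idx 3): "ejcaii" -> "ejciaii"
Op 3 (replace idx 6: 'i' -> 'd'): "ejciaii" -> "ejciaid"
Op 4 (insert 'b' at idx 0): "ejciaid" -> "bejciaid"
Op 5 (delete idx 0 = 'b'): "bejciaid" -> "ejciaid"
Op 6 (append 'b'): "ejciaid" -> "ejciaidb"
Op 7 (replace idx 2: 'c' -> 'e'): "ejciaidb" -> "ejeiaidb"
Op 8 (append 'b'): "ejeiaidb" -> "ejeiaidbb"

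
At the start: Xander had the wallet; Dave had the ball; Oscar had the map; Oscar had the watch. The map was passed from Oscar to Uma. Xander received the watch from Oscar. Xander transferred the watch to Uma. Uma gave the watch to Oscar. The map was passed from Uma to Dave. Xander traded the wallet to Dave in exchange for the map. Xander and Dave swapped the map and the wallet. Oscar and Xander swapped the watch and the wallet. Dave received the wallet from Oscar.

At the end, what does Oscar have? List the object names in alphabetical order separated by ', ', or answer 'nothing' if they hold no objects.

Tracking all object holders:
Start: wallet:Xander, ball:Dave, map:Oscar, watch:Oscar
Event 1 (give map: Oscar -> Uma). State: wallet:Xander, ball:Dave, map:Uma, watch:Oscar
Event 2 (give watch: Oscar -> Xander). State: wallet:Xander, ball:Dave, map:Uma, watch:Xander
Event 3 (give watch: Xander -> Uma). State: wallet:Xander, ball:Dave, map:Uma, watch:Uma
Event 4 (give watch: Uma -> Oscar). State: wallet:Xander, ball:Dave, map:Uma, watch:Oscar
Event 5 (give map: Uma -> Dave). State: wallet:Xander, ball:Dave, map:Dave, watch:Oscar
Event 6 (swap wallet<->map: now wallet:Dave, map:Xander). State: wallet:Dave, ball:Dave, map:Xander, watch:Oscar
Event 7 (swap map<->wallet: now map:Dave, wallet:Xander). State: wallet:Xander, ball:Dave, map:Dave, watch:Oscar
Event 8 (swap watch<->wallet: now watch:Xander, wallet:Oscar). State: wallet:Oscar, ball:Dave, map:Dave, watch:Xander
Event 9 (give wallet: Oscar -> Dave). State: wallet:Dave, ball:Dave, map:Dave, watch:Xander

Final state: wallet:Dave, ball:Dave, map:Dave, watch:Xander
Oscar holds: (nothing).

Answer: nothing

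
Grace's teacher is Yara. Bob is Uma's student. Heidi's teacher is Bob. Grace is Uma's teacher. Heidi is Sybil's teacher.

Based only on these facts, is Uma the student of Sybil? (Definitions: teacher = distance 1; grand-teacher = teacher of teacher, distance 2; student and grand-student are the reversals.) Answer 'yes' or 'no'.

Reconstructing the teacher chain from the given facts:
  Yara -> Grace -> Uma -> Bob -> Heidi -> Sybil
(each arrow means 'teacher of the next')
Positions in the chain (0 = top):
  position of Yara: 0
  position of Grace: 1
  position of Uma: 2
  position of Bob: 3
  position of Heidi: 4
  position of Sybil: 5

Uma is at position 2, Sybil is at position 5; signed distance (j - i) = 3.
'student' requires j - i = -1. Actual distance is 3, so the relation does NOT hold.

Answer: no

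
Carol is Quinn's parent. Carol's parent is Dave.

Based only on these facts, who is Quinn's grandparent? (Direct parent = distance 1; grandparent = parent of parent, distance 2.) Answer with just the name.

Reconstructing the parent chain from the given facts:
  Dave -> Carol -> Quinn
(each arrow means 'parent of the next')
Positions in the chain (0 = top):
  position of Dave: 0
  position of Carol: 1
  position of Quinn: 2

Quinn is at position 2; the grandparent is 2 steps up the chain, i.e. position 0: Dave.

Answer: Dave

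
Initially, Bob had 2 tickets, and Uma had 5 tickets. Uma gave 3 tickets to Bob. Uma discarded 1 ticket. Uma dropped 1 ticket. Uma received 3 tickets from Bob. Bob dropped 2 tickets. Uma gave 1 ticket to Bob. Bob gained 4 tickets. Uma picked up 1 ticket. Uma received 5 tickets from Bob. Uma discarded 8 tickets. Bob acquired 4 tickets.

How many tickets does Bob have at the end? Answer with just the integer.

Answer: 4

Derivation:
Tracking counts step by step:
Start: Bob=2, Uma=5
Event 1 (Uma -> Bob, 3): Uma: 5 -> 2, Bob: 2 -> 5. State: Bob=5, Uma=2
Event 2 (Uma -1): Uma: 2 -> 1. State: Bob=5, Uma=1
Event 3 (Uma -1): Uma: 1 -> 0. State: Bob=5, Uma=0
Event 4 (Bob -> Uma, 3): Bob: 5 -> 2, Uma: 0 -> 3. State: Bob=2, Uma=3
Event 5 (Bob -2): Bob: 2 -> 0. State: Bob=0, Uma=3
Event 6 (Uma -> Bob, 1): Uma: 3 -> 2, Bob: 0 -> 1. State: Bob=1, Uma=2
Event 7 (Bob +4): Bob: 1 -> 5. State: Bob=5, Uma=2
Event 8 (Uma +1): Uma: 2 -> 3. State: Bob=5, Uma=3
Event 9 (Bob -> Uma, 5): Bob: 5 -> 0, Uma: 3 -> 8. State: Bob=0, Uma=8
Event 10 (Uma -8): Uma: 8 -> 0. State: Bob=0, Uma=0
Event 11 (Bob +4): Bob: 0 -> 4. State: Bob=4, Uma=0

Bob's final count: 4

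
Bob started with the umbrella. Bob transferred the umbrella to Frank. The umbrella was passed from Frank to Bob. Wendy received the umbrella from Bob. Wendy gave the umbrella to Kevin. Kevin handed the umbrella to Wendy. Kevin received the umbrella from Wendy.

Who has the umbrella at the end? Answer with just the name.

Answer: Kevin

Derivation:
Tracking the umbrella through each event:
Start: Bob has the umbrella.
After event 1: Frank has the umbrella.
After event 2: Bob has the umbrella.
After event 3: Wendy has the umbrella.
After event 4: Kevin has the umbrella.
After event 5: Wendy has the umbrella.
After event 6: Kevin has the umbrella.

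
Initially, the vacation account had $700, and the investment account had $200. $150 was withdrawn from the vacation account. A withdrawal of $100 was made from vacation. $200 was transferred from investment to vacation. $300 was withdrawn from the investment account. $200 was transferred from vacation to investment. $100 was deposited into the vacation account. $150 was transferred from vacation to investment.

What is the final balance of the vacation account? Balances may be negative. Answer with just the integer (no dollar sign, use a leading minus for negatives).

Tracking account balances step by step:
Start: vacation=700, investment=200
Event 1 (withdraw 150 from vacation): vacation: 700 - 150 = 550. Balances: vacation=550, investment=200
Event 2 (withdraw 100 from vacation): vacation: 550 - 100 = 450. Balances: vacation=450, investment=200
Event 3 (transfer 200 investment -> vacation): investment: 200 - 200 = 0, vacation: 450 + 200 = 650. Balances: vacation=650, investment=0
Event 4 (withdraw 300 from investment): investment: 0 - 300 = -300. Balances: vacation=650, investment=-300
Event 5 (transfer 200 vacation -> investment): vacation: 650 - 200 = 450, investment: -300 + 200 = -100. Balances: vacation=450, investment=-100
Event 6 (deposit 100 to vacation): vacation: 450 + 100 = 550. Balances: vacation=550, investment=-100
Event 7 (transfer 150 vacation -> investment): vacation: 550 - 150 = 400, investment: -100 + 150 = 50. Balances: vacation=400, investment=50

Final balance of vacation: 400

Answer: 400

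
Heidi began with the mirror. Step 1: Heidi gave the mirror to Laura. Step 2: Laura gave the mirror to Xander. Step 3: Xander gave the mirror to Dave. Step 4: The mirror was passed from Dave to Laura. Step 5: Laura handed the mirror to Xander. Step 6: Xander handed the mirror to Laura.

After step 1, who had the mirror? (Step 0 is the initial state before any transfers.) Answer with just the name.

Tracking the mirror holder through step 1:
After step 0 (start): Heidi
After step 1: Laura

At step 1, the holder is Laura.

Answer: Laura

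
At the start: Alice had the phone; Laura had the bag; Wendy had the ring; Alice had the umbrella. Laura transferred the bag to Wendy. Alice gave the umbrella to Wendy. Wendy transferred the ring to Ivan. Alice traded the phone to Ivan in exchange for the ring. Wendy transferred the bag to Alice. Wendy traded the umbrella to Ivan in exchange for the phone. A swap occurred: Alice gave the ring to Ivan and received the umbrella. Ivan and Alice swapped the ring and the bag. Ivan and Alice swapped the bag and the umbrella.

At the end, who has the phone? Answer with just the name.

Answer: Wendy

Derivation:
Tracking all object holders:
Start: phone:Alice, bag:Laura, ring:Wendy, umbrella:Alice
Event 1 (give bag: Laura -> Wendy). State: phone:Alice, bag:Wendy, ring:Wendy, umbrella:Alice
Event 2 (give umbrella: Alice -> Wendy). State: phone:Alice, bag:Wendy, ring:Wendy, umbrella:Wendy
Event 3 (give ring: Wendy -> Ivan). State: phone:Alice, bag:Wendy, ring:Ivan, umbrella:Wendy
Event 4 (swap phone<->ring: now phone:Ivan, ring:Alice). State: phone:Ivan, bag:Wendy, ring:Alice, umbrella:Wendy
Event 5 (give bag: Wendy -> Alice). State: phone:Ivan, bag:Alice, ring:Alice, umbrella:Wendy
Event 6 (swap umbrella<->phone: now umbrella:Ivan, phone:Wendy). State: phone:Wendy, bag:Alice, ring:Alice, umbrella:Ivan
Event 7 (swap ring<->umbrella: now ring:Ivan, umbrella:Alice). State: phone:Wendy, bag:Alice, ring:Ivan, umbrella:Alice
Event 8 (swap ring<->bag: now ring:Alice, bag:Ivan). State: phone:Wendy, bag:Ivan, ring:Alice, umbrella:Alice
Event 9 (swap bag<->umbrella: now bag:Alice, umbrella:Ivan). State: phone:Wendy, bag:Alice, ring:Alice, umbrella:Ivan

Final state: phone:Wendy, bag:Alice, ring:Alice, umbrella:Ivan
The phone is held by Wendy.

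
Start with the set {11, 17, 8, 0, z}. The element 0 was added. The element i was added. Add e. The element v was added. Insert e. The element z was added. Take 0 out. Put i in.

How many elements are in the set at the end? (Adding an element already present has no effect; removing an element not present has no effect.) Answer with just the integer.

Answer: 7

Derivation:
Tracking the set through each operation:
Start: {0, 11, 17, 8, z}
Event 1 (add 0): already present, no change. Set: {0, 11, 17, 8, z}
Event 2 (add i): added. Set: {0, 11, 17, 8, i, z}
Event 3 (add e): added. Set: {0, 11, 17, 8, e, i, z}
Event 4 (add v): added. Set: {0, 11, 17, 8, e, i, v, z}
Event 5 (add e): already present, no change. Set: {0, 11, 17, 8, e, i, v, z}
Event 6 (add z): already present, no change. Set: {0, 11, 17, 8, e, i, v, z}
Event 7 (remove 0): removed. Set: {11, 17, 8, e, i, v, z}
Event 8 (add i): already present, no change. Set: {11, 17, 8, e, i, v, z}

Final set: {11, 17, 8, e, i, v, z} (size 7)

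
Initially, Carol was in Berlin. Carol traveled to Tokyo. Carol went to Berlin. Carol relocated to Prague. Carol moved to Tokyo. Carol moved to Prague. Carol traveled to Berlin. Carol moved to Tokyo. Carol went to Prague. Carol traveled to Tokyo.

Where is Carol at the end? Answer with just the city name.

Tracking Carol's location:
Start: Carol is in Berlin.
After move 1: Berlin -> Tokyo. Carol is in Tokyo.
After move 2: Tokyo -> Berlin. Carol is in Berlin.
After move 3: Berlin -> Prague. Carol is in Prague.
After move 4: Prague -> Tokyo. Carol is in Tokyo.
After move 5: Tokyo -> Prague. Carol is in Prague.
After move 6: Prague -> Berlin. Carol is in Berlin.
After move 7: Berlin -> Tokyo. Carol is in Tokyo.
After move 8: Tokyo -> Prague. Carol is in Prague.
After move 9: Prague -> Tokyo. Carol is in Tokyo.

Answer: Tokyo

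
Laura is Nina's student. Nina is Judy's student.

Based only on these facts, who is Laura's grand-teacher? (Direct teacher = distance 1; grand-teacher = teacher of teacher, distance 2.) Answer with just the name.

Answer: Judy

Derivation:
Reconstructing the teacher chain from the given facts:
  Judy -> Nina -> Laura
(each arrow means 'teacher of the next')
Positions in the chain (0 = top):
  position of Judy: 0
  position of Nina: 1
  position of Laura: 2

Laura is at position 2; the grand-teacher is 2 steps up the chain, i.e. position 0: Judy.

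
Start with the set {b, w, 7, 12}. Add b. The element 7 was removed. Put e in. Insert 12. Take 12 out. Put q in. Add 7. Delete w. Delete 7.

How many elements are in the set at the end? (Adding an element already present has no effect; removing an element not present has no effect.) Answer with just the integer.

Tracking the set through each operation:
Start: {12, 7, b, w}
Event 1 (add b): already present, no change. Set: {12, 7, b, w}
Event 2 (remove 7): removed. Set: {12, b, w}
Event 3 (add e): added. Set: {12, b, e, w}
Event 4 (add 12): already present, no change. Set: {12, b, e, w}
Event 5 (remove 12): removed. Set: {b, e, w}
Event 6 (add q): added. Set: {b, e, q, w}
Event 7 (add 7): added. Set: {7, b, e, q, w}
Event 8 (remove w): removed. Set: {7, b, e, q}
Event 9 (remove 7): removed. Set: {b, e, q}

Final set: {b, e, q} (size 3)

Answer: 3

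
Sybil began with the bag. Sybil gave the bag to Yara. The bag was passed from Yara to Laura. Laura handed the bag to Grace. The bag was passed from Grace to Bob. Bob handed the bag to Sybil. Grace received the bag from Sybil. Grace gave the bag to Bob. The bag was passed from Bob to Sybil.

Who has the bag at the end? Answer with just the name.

Answer: Sybil

Derivation:
Tracking the bag through each event:
Start: Sybil has the bag.
After event 1: Yara has the bag.
After event 2: Laura has the bag.
After event 3: Grace has the bag.
After event 4: Bob has the bag.
After event 5: Sybil has the bag.
After event 6: Grace has the bag.
After event 7: Bob has the bag.
After event 8: Sybil has the bag.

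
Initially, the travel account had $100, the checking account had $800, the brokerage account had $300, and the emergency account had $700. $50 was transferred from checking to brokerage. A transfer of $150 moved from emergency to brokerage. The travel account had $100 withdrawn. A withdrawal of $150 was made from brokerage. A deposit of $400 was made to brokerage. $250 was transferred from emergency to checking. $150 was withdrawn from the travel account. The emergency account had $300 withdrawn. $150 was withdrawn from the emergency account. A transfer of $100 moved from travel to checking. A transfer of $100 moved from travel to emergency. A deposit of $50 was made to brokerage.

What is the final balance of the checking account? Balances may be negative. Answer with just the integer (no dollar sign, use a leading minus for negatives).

Answer: 1100

Derivation:
Tracking account balances step by step:
Start: travel=100, checking=800, brokerage=300, emergency=700
Event 1 (transfer 50 checking -> brokerage): checking: 800 - 50 = 750, brokerage: 300 + 50 = 350. Balances: travel=100, checking=750, brokerage=350, emergency=700
Event 2 (transfer 150 emergency -> brokerage): emergency: 700 - 150 = 550, brokerage: 350 + 150 = 500. Balances: travel=100, checking=750, brokerage=500, emergency=550
Event 3 (withdraw 100 from travel): travel: 100 - 100 = 0. Balances: travel=0, checking=750, brokerage=500, emergency=550
Event 4 (withdraw 150 from brokerage): brokerage: 500 - 150 = 350. Balances: travel=0, checking=750, brokerage=350, emergency=550
Event 5 (deposit 400 to brokerage): brokerage: 350 + 400 = 750. Balances: travel=0, checking=750, brokerage=750, emergency=550
Event 6 (transfer 250 emergency -> checking): emergency: 550 - 250 = 300, checking: 750 + 250 = 1000. Balances: travel=0, checking=1000, brokerage=750, emergency=300
Event 7 (withdraw 150 from travel): travel: 0 - 150 = -150. Balances: travel=-150, checking=1000, brokerage=750, emergency=300
Event 8 (withdraw 300 from emergency): emergency: 300 - 300 = 0. Balances: travel=-150, checking=1000, brokerage=750, emergency=0
Event 9 (withdraw 150 from emergency): emergency: 0 - 150 = -150. Balances: travel=-150, checking=1000, brokerage=750, emergency=-150
Event 10 (transfer 100 travel -> checking): travel: -150 - 100 = -250, checking: 1000 + 100 = 1100. Balances: travel=-250, checking=1100, brokerage=750, emergency=-150
Event 11 (transfer 100 travel -> emergency): travel: -250 - 100 = -350, emergency: -150 + 100 = -50. Balances: travel=-350, checking=1100, brokerage=750, emergency=-50
Event 12 (deposit 50 to brokerage): brokerage: 750 + 50 = 800. Balances: travel=-350, checking=1100, brokerage=800, emergency=-50

Final balance of checking: 1100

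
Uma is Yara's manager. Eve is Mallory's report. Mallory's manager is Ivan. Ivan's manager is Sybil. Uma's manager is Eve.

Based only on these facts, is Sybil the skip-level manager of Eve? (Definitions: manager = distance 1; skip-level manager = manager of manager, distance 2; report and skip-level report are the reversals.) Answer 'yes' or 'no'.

Reconstructing the manager chain from the given facts:
  Sybil -> Ivan -> Mallory -> Eve -> Uma -> Yara
(each arrow means 'manager of the next')
Positions in the chain (0 = top):
  position of Sybil: 0
  position of Ivan: 1
  position of Mallory: 2
  position of Eve: 3
  position of Uma: 4
  position of Yara: 5

Sybil is at position 0, Eve is at position 3; signed distance (j - i) = 3.
'skip-level manager' requires j - i = 2. Actual distance is 3, so the relation does NOT hold.

Answer: no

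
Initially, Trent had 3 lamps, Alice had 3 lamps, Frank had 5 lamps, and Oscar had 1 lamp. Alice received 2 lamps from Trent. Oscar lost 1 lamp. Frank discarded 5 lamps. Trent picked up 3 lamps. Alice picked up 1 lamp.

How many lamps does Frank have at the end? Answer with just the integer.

Tracking counts step by step:
Start: Trent=3, Alice=3, Frank=5, Oscar=1
Event 1 (Trent -> Alice, 2): Trent: 3 -> 1, Alice: 3 -> 5. State: Trent=1, Alice=5, Frank=5, Oscar=1
Event 2 (Oscar -1): Oscar: 1 -> 0. State: Trent=1, Alice=5, Frank=5, Oscar=0
Event 3 (Frank -5): Frank: 5 -> 0. State: Trent=1, Alice=5, Frank=0, Oscar=0
Event 4 (Trent +3): Trent: 1 -> 4. State: Trent=4, Alice=5, Frank=0, Oscar=0
Event 5 (Alice +1): Alice: 5 -> 6. State: Trent=4, Alice=6, Frank=0, Oscar=0

Frank's final count: 0

Answer: 0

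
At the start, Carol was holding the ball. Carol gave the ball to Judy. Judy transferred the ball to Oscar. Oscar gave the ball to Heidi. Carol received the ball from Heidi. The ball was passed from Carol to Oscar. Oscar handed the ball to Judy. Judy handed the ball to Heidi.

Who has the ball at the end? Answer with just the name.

Tracking the ball through each event:
Start: Carol has the ball.
After event 1: Judy has the ball.
After event 2: Oscar has the ball.
After event 3: Heidi has the ball.
After event 4: Carol has the ball.
After event 5: Oscar has the ball.
After event 6: Judy has the ball.
After event 7: Heidi has the ball.

Answer: Heidi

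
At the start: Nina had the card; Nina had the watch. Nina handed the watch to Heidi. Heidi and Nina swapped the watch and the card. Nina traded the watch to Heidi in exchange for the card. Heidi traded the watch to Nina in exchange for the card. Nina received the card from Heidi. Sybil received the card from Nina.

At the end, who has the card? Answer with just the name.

Answer: Sybil

Derivation:
Tracking all object holders:
Start: card:Nina, watch:Nina
Event 1 (give watch: Nina -> Heidi). State: card:Nina, watch:Heidi
Event 2 (swap watch<->card: now watch:Nina, card:Heidi). State: card:Heidi, watch:Nina
Event 3 (swap watch<->card: now watch:Heidi, card:Nina). State: card:Nina, watch:Heidi
Event 4 (swap watch<->card: now watch:Nina, card:Heidi). State: card:Heidi, watch:Nina
Event 5 (give card: Heidi -> Nina). State: card:Nina, watch:Nina
Event 6 (give card: Nina -> Sybil). State: card:Sybil, watch:Nina

Final state: card:Sybil, watch:Nina
The card is held by Sybil.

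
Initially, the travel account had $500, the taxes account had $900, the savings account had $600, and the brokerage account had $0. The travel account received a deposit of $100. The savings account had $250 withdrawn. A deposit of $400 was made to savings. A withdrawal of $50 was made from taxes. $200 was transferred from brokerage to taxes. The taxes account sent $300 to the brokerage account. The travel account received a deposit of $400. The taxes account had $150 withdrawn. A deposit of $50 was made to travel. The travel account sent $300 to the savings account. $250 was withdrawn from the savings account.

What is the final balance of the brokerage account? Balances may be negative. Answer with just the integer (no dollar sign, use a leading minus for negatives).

Tracking account balances step by step:
Start: travel=500, taxes=900, savings=600, brokerage=0
Event 1 (deposit 100 to travel): travel: 500 + 100 = 600. Balances: travel=600, taxes=900, savings=600, brokerage=0
Event 2 (withdraw 250 from savings): savings: 600 - 250 = 350. Balances: travel=600, taxes=900, savings=350, brokerage=0
Event 3 (deposit 400 to savings): savings: 350 + 400 = 750. Balances: travel=600, taxes=900, savings=750, brokerage=0
Event 4 (withdraw 50 from taxes): taxes: 900 - 50 = 850. Balances: travel=600, taxes=850, savings=750, brokerage=0
Event 5 (transfer 200 brokerage -> taxes): brokerage: 0 - 200 = -200, taxes: 850 + 200 = 1050. Balances: travel=600, taxes=1050, savings=750, brokerage=-200
Event 6 (transfer 300 taxes -> brokerage): taxes: 1050 - 300 = 750, brokerage: -200 + 300 = 100. Balances: travel=600, taxes=750, savings=750, brokerage=100
Event 7 (deposit 400 to travel): travel: 600 + 400 = 1000. Balances: travel=1000, taxes=750, savings=750, brokerage=100
Event 8 (withdraw 150 from taxes): taxes: 750 - 150 = 600. Balances: travel=1000, taxes=600, savings=750, brokerage=100
Event 9 (deposit 50 to travel): travel: 1000 + 50 = 1050. Balances: travel=1050, taxes=600, savings=750, brokerage=100
Event 10 (transfer 300 travel -> savings): travel: 1050 - 300 = 750, savings: 750 + 300 = 1050. Balances: travel=750, taxes=600, savings=1050, brokerage=100
Event 11 (withdraw 250 from savings): savings: 1050 - 250 = 800. Balances: travel=750, taxes=600, savings=800, brokerage=100

Final balance of brokerage: 100

Answer: 100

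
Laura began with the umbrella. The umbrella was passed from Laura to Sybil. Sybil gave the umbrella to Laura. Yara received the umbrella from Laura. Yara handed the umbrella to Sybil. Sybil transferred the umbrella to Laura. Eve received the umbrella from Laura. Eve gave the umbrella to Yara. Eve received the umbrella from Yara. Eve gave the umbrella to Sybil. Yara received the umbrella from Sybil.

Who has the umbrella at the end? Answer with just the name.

Answer: Yara

Derivation:
Tracking the umbrella through each event:
Start: Laura has the umbrella.
After event 1: Sybil has the umbrella.
After event 2: Laura has the umbrella.
After event 3: Yara has the umbrella.
After event 4: Sybil has the umbrella.
After event 5: Laura has the umbrella.
After event 6: Eve has the umbrella.
After event 7: Yara has the umbrella.
After event 8: Eve has the umbrella.
After event 9: Sybil has the umbrella.
After event 10: Yara has the umbrella.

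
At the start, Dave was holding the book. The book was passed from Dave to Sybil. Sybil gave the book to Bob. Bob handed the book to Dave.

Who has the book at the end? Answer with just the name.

Tracking the book through each event:
Start: Dave has the book.
After event 1: Sybil has the book.
After event 2: Bob has the book.
After event 3: Dave has the book.

Answer: Dave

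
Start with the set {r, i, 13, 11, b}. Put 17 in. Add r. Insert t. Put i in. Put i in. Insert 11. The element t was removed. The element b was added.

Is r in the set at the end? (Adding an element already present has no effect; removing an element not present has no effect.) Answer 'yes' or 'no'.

Answer: yes

Derivation:
Tracking the set through each operation:
Start: {11, 13, b, i, r}
Event 1 (add 17): added. Set: {11, 13, 17, b, i, r}
Event 2 (add r): already present, no change. Set: {11, 13, 17, b, i, r}
Event 3 (add t): added. Set: {11, 13, 17, b, i, r, t}
Event 4 (add i): already present, no change. Set: {11, 13, 17, b, i, r, t}
Event 5 (add i): already present, no change. Set: {11, 13, 17, b, i, r, t}
Event 6 (add 11): already present, no change. Set: {11, 13, 17, b, i, r, t}
Event 7 (remove t): removed. Set: {11, 13, 17, b, i, r}
Event 8 (add b): already present, no change. Set: {11, 13, 17, b, i, r}

Final set: {11, 13, 17, b, i, r} (size 6)
r is in the final set.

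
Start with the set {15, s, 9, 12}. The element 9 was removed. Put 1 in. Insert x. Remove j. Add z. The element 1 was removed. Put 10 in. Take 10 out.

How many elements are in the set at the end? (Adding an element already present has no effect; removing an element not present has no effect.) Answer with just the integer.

Tracking the set through each operation:
Start: {12, 15, 9, s}
Event 1 (remove 9): removed. Set: {12, 15, s}
Event 2 (add 1): added. Set: {1, 12, 15, s}
Event 3 (add x): added. Set: {1, 12, 15, s, x}
Event 4 (remove j): not present, no change. Set: {1, 12, 15, s, x}
Event 5 (add z): added. Set: {1, 12, 15, s, x, z}
Event 6 (remove 1): removed. Set: {12, 15, s, x, z}
Event 7 (add 10): added. Set: {10, 12, 15, s, x, z}
Event 8 (remove 10): removed. Set: {12, 15, s, x, z}

Final set: {12, 15, s, x, z} (size 5)

Answer: 5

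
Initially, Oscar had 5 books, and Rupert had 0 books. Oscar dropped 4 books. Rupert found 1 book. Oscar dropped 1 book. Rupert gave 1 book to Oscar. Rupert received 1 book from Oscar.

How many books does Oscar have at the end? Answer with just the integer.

Tracking counts step by step:
Start: Oscar=5, Rupert=0
Event 1 (Oscar -4): Oscar: 5 -> 1. State: Oscar=1, Rupert=0
Event 2 (Rupert +1): Rupert: 0 -> 1. State: Oscar=1, Rupert=1
Event 3 (Oscar -1): Oscar: 1 -> 0. State: Oscar=0, Rupert=1
Event 4 (Rupert -> Oscar, 1): Rupert: 1 -> 0, Oscar: 0 -> 1. State: Oscar=1, Rupert=0
Event 5 (Oscar -> Rupert, 1): Oscar: 1 -> 0, Rupert: 0 -> 1. State: Oscar=0, Rupert=1

Oscar's final count: 0

Answer: 0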